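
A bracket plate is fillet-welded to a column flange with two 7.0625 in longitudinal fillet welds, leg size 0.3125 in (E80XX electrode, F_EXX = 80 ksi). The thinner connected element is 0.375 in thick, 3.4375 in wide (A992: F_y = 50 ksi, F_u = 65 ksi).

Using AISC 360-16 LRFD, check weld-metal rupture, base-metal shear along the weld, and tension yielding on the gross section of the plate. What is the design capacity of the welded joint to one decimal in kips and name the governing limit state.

58.0 kips (gross-section yield governs)

Weld metal: throat = 0.707×0.3125 = 0.22094 in, L = 2×7.0625 = 14.125 in. φR_n = 0.75 × 0.6 × 80 × 0.22094 × 14.125 = 112.3 kips.
Base metal shear (0.375 in plate): yield φR_n = 1.0×0.6×50×0.375×14.125 = 158.9 kips; rupture φR_n = 0.75×0.6×65×0.375×14.125 = 154.9 kips; take 154.9 kips (rupture).
Tension yield (gross): A_g = 3.4375×0.375 = 1.2891 in². φR_n = 0.90 × 50 × 1.2891 = 58.0 kips.
Governing: min(112.3, 154.9, 58.0) = 58.0 kips → gross-section yield.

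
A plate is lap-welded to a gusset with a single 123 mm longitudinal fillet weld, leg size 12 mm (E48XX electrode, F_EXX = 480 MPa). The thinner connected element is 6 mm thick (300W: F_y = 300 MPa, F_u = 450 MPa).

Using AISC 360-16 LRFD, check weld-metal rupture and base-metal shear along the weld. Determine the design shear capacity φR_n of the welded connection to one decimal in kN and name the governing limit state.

Weld metal: throat = 0.707×12 = 8.484 mm, L = 123 mm. φR_n = 0.75 × 0.6 × 480 × 8.484 × 123 = 225.4 kN.
Base metal shear (6 mm plate): yield φR_n = 1.0×0.6×300×6×123 = 132.8 kN; rupture φR_n = 0.75×0.6×450×6×123 = 149.4 kN; take 132.8 kN (yield).
Governing: min(225.4, 132.8) = 132.8 kN → base-metal shear.

132.8 kN (base-metal shear governs)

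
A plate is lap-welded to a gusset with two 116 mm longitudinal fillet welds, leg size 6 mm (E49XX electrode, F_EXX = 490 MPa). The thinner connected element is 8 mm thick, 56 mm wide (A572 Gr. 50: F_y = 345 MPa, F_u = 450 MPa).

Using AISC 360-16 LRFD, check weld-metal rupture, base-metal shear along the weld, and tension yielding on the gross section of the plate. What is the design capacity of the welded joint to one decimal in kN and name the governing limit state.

139.1 kN (gross-section yield governs)

Weld metal: throat = 0.707×6 = 4.242 mm, L = 2×116 = 232 mm. φR_n = 0.75 × 0.6 × 490 × 4.242 × 232 = 217.0 kN.
Base metal shear (8 mm plate): yield φR_n = 1.0×0.6×345×8×232 = 384.2 kN; rupture φR_n = 0.75×0.6×450×8×232 = 375.8 kN; take 375.8 kN (rupture).
Tension yield (gross): A_g = 56×8 = 448 mm². φR_n = 0.90 × 345 × 448 = 139.1 kN.
Governing: min(217.0, 375.8, 139.1) = 139.1 kN → gross-section yield.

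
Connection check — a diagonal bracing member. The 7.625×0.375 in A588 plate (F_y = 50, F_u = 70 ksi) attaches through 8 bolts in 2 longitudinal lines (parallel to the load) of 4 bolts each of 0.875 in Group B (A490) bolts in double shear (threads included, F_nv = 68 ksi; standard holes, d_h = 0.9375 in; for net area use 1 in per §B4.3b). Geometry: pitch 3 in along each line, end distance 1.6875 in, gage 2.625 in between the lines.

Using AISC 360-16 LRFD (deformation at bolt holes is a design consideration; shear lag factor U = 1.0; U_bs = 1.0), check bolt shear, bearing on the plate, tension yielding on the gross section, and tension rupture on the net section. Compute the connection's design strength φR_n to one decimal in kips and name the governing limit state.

Bolt shear: A_b = π(0.875)²/4 = 0.60132 in². φR_n = 0.75 × 68 × 0.60132 × 8 × 2 = 490.7 kips.
Bearing (0.375 in plate, F_u = 70 ksi): end bolts L_c = 1.6875 − 0.9375/2 = 1.21875, R_n = min(1.2×1.21875×0.375×70, 2.4×0.875×0.375×70) = 38.391 kips/bolt; interior L_c = 3 − 0.9375 = 2.0625, R_n = 55.125 kips/bolt. φR_n = 0.75 × (2×38.391 + 6×55.125) = 305.6 kips.
Tension yield (gross): A_g = 7.625×0.375 = 2.8594 in². φR_n = 0.90 × 50 × 2.8594 = 128.7 kips.
Tension rupture (net): A_n = (7.625 − 2×1)×0.375 = 2.1094 in² (U = 1.0, A_e = A_n). φR_n = 0.75 × 70 × 2.1094 = 110.7 kips.
Governing: min(490.7, 305.6, 128.7, 110.7) = 110.7 kips → net-section rupture.

110.7 kips (net-section rupture governs)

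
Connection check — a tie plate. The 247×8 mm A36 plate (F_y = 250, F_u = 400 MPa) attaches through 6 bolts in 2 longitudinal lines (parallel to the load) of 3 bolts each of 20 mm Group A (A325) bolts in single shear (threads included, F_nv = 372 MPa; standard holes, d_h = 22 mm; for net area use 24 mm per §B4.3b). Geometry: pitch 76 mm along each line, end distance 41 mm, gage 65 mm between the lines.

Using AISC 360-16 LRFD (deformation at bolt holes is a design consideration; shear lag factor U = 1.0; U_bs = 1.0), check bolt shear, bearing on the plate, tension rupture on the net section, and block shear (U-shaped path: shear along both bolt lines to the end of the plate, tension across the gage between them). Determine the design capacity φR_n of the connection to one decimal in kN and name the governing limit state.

445.8 kN (block shear governs)

Bolt shear: A_b = π(20)²/4 = 314.16 mm². φR_n = 0.75 × 372 × 314.16 × 6 × 1 = 525.9 kN.
Bearing (8 mm plate, F_u = 400 MPa): end bolts L_c = 41 − 22/2 = 30, R_n = min(1.2×30×8×400, 2.4×20×8×400) = 115.2 kN/bolt; interior L_c = 76 − 22 = 54, R_n = 153.6 kN/bolt. φR_n = 0.75 × (2×115.2 + 4×153.6) = 633.6 kN.
Tension rupture (net): A_n = (247 − 2×24)×8 = 1592 mm² (U = 1.0, A_e = A_n). φR_n = 0.75 × 400 × 1592 = 477.6 kN.
Block shear: shear path 2×[41+2×76] = 2×193 mm, A_gv = 3088, A_nv = 2×(193 − 2.5×24)×8 = 2128 mm²; tension across gage: (65 − 1×24)×8 = 328 mm². R_n = min(0.6×400×2128, 0.6×250×3088) + 1.0×400×328 = min(510.72, 463.2) + 131.2 = 594.4 kN. φR_n = 0.75 × 594.4 = 445.8 kN.
Governing: min(525.9, 633.6, 477.6, 445.8) = 445.8 kN → block shear.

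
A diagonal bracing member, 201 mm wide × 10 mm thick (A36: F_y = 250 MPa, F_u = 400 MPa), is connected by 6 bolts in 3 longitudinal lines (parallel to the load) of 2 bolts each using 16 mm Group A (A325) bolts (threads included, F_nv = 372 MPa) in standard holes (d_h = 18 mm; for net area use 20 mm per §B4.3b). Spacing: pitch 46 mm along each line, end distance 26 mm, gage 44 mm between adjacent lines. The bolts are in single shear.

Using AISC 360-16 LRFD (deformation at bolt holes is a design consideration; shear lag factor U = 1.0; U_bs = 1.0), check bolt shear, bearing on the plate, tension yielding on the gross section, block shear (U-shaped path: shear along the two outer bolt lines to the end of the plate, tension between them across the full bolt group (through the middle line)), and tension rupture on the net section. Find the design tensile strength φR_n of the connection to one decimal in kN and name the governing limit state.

Bolt shear: A_b = π(16)²/4 = 201.06 mm². φR_n = 0.75 × 372 × 201.06 × 6 × 1 = 336.6 kN.
Bearing (10 mm plate, F_u = 400 MPa): end bolts L_c = 26 − 18/2 = 17, R_n = min(1.2×17×10×400, 2.4×16×10×400) = 81.6 kN/bolt; interior L_c = 46 − 18 = 28, R_n = 134.4 kN/bolt. φR_n = 0.75 × (3×81.6 + 3×134.4) = 486.0 kN.
Tension yield (gross): A_g = 201×10 = 2010 mm². φR_n = 0.90 × 250 × 2010 = 452.3 kN.
Block shear: shear path 2×[26+1×46] = 2×72 mm, A_gv = 1440, A_nv = 2×(72 − 1.5×20)×10 = 840 mm²; tension across gage: (88 − 2×20)×10 = 480 mm². R_n = min(0.6×400×840, 0.6×250×1440) + 1.0×400×480 = min(201.6, 216) + 192 = 393.6 kN. φR_n = 0.75 × 393.6 = 295.2 kN.
Tension rupture (net): A_n = (201 − 3×20)×10 = 1410 mm² (U = 1.0, A_e = A_n). φR_n = 0.75 × 400 × 1410 = 423.0 kN.
Governing: min(336.6, 486.0, 452.3, 295.2, 423.0) = 295.2 kN → block shear.

295.2 kN (block shear governs)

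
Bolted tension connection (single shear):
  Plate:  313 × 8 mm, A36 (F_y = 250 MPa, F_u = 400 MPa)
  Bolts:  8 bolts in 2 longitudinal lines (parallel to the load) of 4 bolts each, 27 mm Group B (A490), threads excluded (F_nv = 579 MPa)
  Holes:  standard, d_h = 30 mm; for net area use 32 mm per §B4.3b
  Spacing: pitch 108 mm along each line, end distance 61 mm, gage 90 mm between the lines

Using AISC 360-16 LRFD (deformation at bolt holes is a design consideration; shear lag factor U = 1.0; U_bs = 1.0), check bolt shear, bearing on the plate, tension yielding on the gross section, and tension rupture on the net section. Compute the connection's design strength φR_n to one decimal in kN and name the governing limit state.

Bolt shear: A_b = π(27)²/4 = 572.56 mm². φR_n = 0.75 × 579 × 572.56 × 8 × 1 = 1989.1 kN.
Bearing (8 mm plate, F_u = 400 MPa): end bolts L_c = 61 − 30/2 = 46, R_n = min(1.2×46×8×400, 2.4×27×8×400) = 176.64 kN/bolt; interior L_c = 108 − 30 = 78, R_n = 207.36 kN/bolt. φR_n = 0.75 × (2×176.64 + 6×207.36) = 1198.1 kN.
Tension yield (gross): A_g = 313×8 = 2504 mm². φR_n = 0.90 × 250 × 2504 = 563.4 kN.
Tension rupture (net): A_n = (313 − 2×32)×8 = 1992 mm² (U = 1.0, A_e = A_n). φR_n = 0.75 × 400 × 1992 = 597.6 kN.
Governing: min(1989.1, 1198.1, 563.4, 597.6) = 563.4 kN → gross-section yield.

563.4 kN (gross-section yield governs)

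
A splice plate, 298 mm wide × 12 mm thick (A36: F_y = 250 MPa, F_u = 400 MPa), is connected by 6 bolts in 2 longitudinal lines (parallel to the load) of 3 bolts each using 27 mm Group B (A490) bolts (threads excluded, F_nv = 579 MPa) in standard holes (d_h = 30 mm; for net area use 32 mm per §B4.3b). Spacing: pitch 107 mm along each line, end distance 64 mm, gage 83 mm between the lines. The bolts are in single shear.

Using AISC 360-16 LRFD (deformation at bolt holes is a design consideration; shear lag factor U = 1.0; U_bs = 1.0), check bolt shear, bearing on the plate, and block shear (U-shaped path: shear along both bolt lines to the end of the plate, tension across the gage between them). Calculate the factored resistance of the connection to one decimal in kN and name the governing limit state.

Bolt shear: A_b = π(27)²/4 = 572.56 mm². φR_n = 0.75 × 579 × 572.56 × 6 × 1 = 1491.8 kN.
Bearing (12 mm plate, F_u = 400 MPa): end bolts L_c = 64 − 30/2 = 49, R_n = min(1.2×49×12×400, 2.4×27×12×400) = 282.24 kN/bolt; interior L_c = 107 − 30 = 77, R_n = 311.04 kN/bolt. φR_n = 0.75 × (2×282.24 + 4×311.04) = 1356.5 kN.
Block shear: shear path 2×[64+2×107] = 2×278 mm, A_gv = 6672, A_nv = 2×(278 − 2.5×32)×12 = 4752 mm²; tension across gage: (83 − 1×32)×12 = 612 mm². R_n = min(0.6×400×4752, 0.6×250×6672) + 1.0×400×612 = min(1140.5, 1000.8) + 244.8 = 1245.6 kN. φR_n = 0.75 × 1245.6 = 934.2 kN.
Governing: min(1491.8, 1356.5, 934.2) = 934.2 kN → block shear.

934.2 kN (block shear governs)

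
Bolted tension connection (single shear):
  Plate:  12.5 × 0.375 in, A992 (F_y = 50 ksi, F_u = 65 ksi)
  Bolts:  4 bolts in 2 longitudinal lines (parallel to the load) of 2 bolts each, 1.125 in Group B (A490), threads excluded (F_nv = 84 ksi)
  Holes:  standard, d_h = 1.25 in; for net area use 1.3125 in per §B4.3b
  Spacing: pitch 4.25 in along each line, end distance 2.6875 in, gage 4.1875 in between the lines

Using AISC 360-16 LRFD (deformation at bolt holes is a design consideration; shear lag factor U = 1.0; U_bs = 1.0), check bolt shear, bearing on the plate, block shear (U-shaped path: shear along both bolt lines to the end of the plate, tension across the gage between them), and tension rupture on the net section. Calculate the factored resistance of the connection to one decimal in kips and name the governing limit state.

Bolt shear: A_b = π(1.125)²/4 = 0.99402 in². φR_n = 0.75 × 84 × 0.99402 × 4 × 1 = 250.5 kips.
Bearing (0.375 in plate, F_u = 65 ksi): end bolts L_c = 2.6875 − 1.25/2 = 2.0625, R_n = min(1.2×2.0625×0.375×65, 2.4×1.125×0.375×65) = 60.328 kips/bolt; interior L_c = 4.25 − 1.25 = 3, R_n = 65.813 kips/bolt. φR_n = 0.75 × (2×60.328 + 2×65.813) = 189.2 kips.
Block shear: shear path 2×[2.6875+1×4.25] = 2×6.9375 in, A_gv = 5.2031, A_nv = 2×(6.9375 − 1.5×1.3125)×0.375 = 3.7266 in²; tension across gage: (4.1875 − 1×1.3125)×0.375 = 1.0781 in². R_n = min(0.6×65×3.7266, 0.6×50×5.2031) + 1.0×65×1.0781 = min(145.34, 156.09) + 70.077 = 215.42 kips. φR_n = 0.75 × 215.42 = 161.6 kips.
Tension rupture (net): A_n = (12.5 − 2×1.3125)×0.375 = 3.7031 in² (U = 1.0, A_e = A_n). φR_n = 0.75 × 65 × 3.7031 = 180.5 kips.
Governing: min(250.5, 189.2, 161.6, 180.5) = 161.6 kips → block shear.

161.6 kips (block shear governs)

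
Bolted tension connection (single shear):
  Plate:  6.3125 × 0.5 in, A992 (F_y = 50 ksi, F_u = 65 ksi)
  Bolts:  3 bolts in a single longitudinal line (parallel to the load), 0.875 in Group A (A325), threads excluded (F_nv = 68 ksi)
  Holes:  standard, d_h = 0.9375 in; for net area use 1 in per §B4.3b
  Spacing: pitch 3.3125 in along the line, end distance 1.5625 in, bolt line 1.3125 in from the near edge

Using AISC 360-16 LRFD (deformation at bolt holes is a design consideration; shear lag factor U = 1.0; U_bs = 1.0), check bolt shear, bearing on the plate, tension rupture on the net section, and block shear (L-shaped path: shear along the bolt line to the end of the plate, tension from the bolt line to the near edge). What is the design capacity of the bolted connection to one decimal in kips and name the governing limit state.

92.0 kips (bolt shear governs)

Bolt shear: A_b = π(0.875)²/4 = 0.60132 in². φR_n = 0.75 × 68 × 0.60132 × 3 × 1 = 92.0 kips.
Bearing (0.5 in plate, F_u = 65 ksi): end bolts L_c = 1.5625 − 0.9375/2 = 1.09375, R_n = min(1.2×1.09375×0.5×65, 2.4×0.875×0.5×65) = 42.656 kips/bolt; interior L_c = 3.3125 − 0.9375 = 2.375, R_n = 68.25 kips/bolt. φR_n = 0.75 × (1×42.656 + 2×68.25) = 134.4 kips.
Tension rupture (net): A_n = (6.3125 − 1×1)×0.5 = 2.6563 in² (U = 1.0, A_e = A_n). φR_n = 0.75 × 65 × 2.6563 = 129.5 kips.
Block shear: shear path 1×[1.5625+2×3.3125] = 1×8.1875 in, A_gv = 4.0938, A_nv = 1×(8.1875 − 2.5×1)×0.5 = 2.8438 in²; tension to near edge: (1.3125 − 0.5×1)×0.5 = 0.40625 in². R_n = min(0.6×65×2.8438, 0.6×50×4.0938) + 1.0×65×0.40625 = min(110.91, 122.81) + 26.406 = 137.32 kips. φR_n = 0.75 × 137.32 = 103.0 kips.
Governing: min(92.0, 134.4, 129.5, 103.0) = 92.0 kips → bolt shear.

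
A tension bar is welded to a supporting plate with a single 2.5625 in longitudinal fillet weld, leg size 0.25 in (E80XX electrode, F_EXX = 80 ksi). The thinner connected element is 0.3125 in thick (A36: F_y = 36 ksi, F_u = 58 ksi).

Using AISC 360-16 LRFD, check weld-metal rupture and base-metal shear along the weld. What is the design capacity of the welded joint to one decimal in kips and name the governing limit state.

16.3 kips (weld metal governs)

Weld metal: throat = 0.707×0.25 = 0.17675 in, L = 2.5625 in. φR_n = 0.75 × 0.6 × 80 × 0.17675 × 2.5625 = 16.3 kips.
Base metal shear (0.3125 in plate): yield φR_n = 1.0×0.6×36×0.3125×2.5625 = 17.3 kips; rupture φR_n = 0.75×0.6×58×0.3125×2.5625 = 20.9 kips; take 17.3 kips (yield).
Governing: min(16.3, 17.3) = 16.3 kips → weld metal.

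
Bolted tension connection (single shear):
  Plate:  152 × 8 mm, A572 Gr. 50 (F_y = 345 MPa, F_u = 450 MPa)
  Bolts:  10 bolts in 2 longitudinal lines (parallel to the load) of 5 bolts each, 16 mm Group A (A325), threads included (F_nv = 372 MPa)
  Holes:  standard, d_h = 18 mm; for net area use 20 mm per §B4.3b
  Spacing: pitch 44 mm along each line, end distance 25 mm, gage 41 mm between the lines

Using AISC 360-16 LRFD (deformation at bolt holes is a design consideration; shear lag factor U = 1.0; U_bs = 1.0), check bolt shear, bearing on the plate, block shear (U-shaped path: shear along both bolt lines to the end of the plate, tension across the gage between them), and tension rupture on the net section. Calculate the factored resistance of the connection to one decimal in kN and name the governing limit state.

302.4 kN (net-section rupture governs)

Bolt shear: A_b = π(16)²/4 = 201.06 mm². φR_n = 0.75 × 372 × 201.06 × 10 × 1 = 561.0 kN.
Bearing (8 mm plate, F_u = 450 MPa): end bolts L_c = 25 − 18/2 = 16, R_n = min(1.2×16×8×450, 2.4×16×8×450) = 69.12 kN/bolt; interior L_c = 44 − 18 = 26, R_n = 112.32 kN/bolt. φR_n = 0.75 × (2×69.12 + 8×112.32) = 777.6 kN.
Block shear: shear path 2×[25+4×44] = 2×201 mm, A_gv = 3216, A_nv = 2×(201 − 4.5×20)×8 = 1776 mm²; tension across gage: (41 − 1×20)×8 = 168 mm². R_n = min(0.6×450×1776, 0.6×345×3216) + 1.0×450×168 = min(479.52, 665.71) + 75.6 = 555.12 kN. φR_n = 0.75 × 555.12 = 416.3 kN.
Tension rupture (net): A_n = (152 − 2×20)×8 = 896 mm² (U = 1.0, A_e = A_n). φR_n = 0.75 × 450 × 896 = 302.4 kN.
Governing: min(561.0, 777.6, 416.3, 302.4) = 302.4 kN → net-section rupture.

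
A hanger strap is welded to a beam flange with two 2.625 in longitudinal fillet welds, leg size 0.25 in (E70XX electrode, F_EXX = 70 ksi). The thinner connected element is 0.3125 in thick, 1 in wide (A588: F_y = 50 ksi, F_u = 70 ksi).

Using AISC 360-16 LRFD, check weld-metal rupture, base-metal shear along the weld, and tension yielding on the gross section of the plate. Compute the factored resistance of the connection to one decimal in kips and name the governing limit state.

14.1 kips (gross-section yield governs)

Weld metal: throat = 0.707×0.25 = 0.17675 in, L = 2×2.625 = 5.25 in. φR_n = 0.75 × 0.6 × 70 × 0.17675 × 5.25 = 29.2 kips.
Base metal shear (0.3125 in plate): yield φR_n = 1.0×0.6×50×0.3125×5.25 = 49.2 kips; rupture φR_n = 0.75×0.6×70×0.3125×5.25 = 51.7 kips; take 49.2 kips (yield).
Tension yield (gross): A_g = 1×0.3125 = 0.3125 in². φR_n = 0.90 × 50 × 0.3125 = 14.1 kips.
Governing: min(29.2, 49.2, 14.1) = 14.1 kips → gross-section yield.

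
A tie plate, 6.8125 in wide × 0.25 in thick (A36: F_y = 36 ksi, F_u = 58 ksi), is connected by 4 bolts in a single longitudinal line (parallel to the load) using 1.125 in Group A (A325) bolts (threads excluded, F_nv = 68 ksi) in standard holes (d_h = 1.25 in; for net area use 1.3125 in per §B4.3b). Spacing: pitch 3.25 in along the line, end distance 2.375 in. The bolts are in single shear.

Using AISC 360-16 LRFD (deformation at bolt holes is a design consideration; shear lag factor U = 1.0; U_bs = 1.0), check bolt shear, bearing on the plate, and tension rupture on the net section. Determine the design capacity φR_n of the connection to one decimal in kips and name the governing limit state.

Bolt shear: A_b = π(1.125)²/4 = 0.99402 in². φR_n = 0.75 × 68 × 0.99402 × 4 × 1 = 202.8 kips.
Bearing (0.25 in plate, F_u = 58 ksi): end bolts L_c = 2.375 − 1.25/2 = 1.75, R_n = min(1.2×1.75×0.25×58, 2.4×1.125×0.25×58) = 30.45 kips/bolt; interior L_c = 3.25 − 1.25 = 2, R_n = 34.8 kips/bolt. φR_n = 0.75 × (1×30.45 + 3×34.8) = 101.1 kips.
Tension rupture (net): A_n = (6.8125 − 1×1.3125)×0.25 = 1.375 in² (U = 1.0, A_e = A_n). φR_n = 0.75 × 58 × 1.375 = 59.8 kips.
Governing: min(202.8, 101.1, 59.8) = 59.8 kips → net-section rupture.

59.8 kips (net-section rupture governs)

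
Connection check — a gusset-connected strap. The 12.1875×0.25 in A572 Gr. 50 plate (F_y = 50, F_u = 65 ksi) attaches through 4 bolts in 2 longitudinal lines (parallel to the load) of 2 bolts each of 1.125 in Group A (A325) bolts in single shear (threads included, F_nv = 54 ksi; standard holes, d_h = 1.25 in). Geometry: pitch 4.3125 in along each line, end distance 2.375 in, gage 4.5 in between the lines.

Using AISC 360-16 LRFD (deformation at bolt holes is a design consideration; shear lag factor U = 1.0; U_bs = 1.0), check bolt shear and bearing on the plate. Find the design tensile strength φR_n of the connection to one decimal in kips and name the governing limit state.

Bolt shear: A_b = π(1.125)²/4 = 0.99402 in². φR_n = 0.75 × 54 × 0.99402 × 4 × 1 = 161.0 kips.
Bearing (0.25 in plate, F_u = 65 ksi): end bolts L_c = 2.375 − 1.25/2 = 1.75, R_n = min(1.2×1.75×0.25×65, 2.4×1.125×0.25×65) = 34.125 kips/bolt; interior L_c = 4.3125 − 1.25 = 3.0625, R_n = 43.875 kips/bolt. φR_n = 0.75 × (2×34.125 + 2×43.875) = 117.0 kips.
Governing: min(161.0, 117.0) = 117.0 kips → bearing.

117.0 kips (bearing governs)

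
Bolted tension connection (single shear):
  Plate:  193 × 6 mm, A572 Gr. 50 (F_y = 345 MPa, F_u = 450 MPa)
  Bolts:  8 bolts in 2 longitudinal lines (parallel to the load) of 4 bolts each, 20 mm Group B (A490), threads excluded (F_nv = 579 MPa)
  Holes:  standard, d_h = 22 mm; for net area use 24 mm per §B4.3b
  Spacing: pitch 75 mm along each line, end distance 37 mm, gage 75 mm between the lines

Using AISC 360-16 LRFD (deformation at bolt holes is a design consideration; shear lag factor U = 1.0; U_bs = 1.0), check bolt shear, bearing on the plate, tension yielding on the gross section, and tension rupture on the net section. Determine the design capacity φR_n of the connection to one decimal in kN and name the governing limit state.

293.6 kN (net-section rupture governs)

Bolt shear: A_b = π(20)²/4 = 314.16 mm². φR_n = 0.75 × 579 × 314.16 × 8 × 1 = 1091.4 kN.
Bearing (6 mm plate, F_u = 450 MPa): end bolts L_c = 37 − 22/2 = 26, R_n = min(1.2×26×6×450, 2.4×20×6×450) = 84.24 kN/bolt; interior L_c = 75 − 22 = 53, R_n = 129.6 kN/bolt. φR_n = 0.75 × (2×84.24 + 6×129.6) = 709.6 kN.
Tension yield (gross): A_g = 193×6 = 1158 mm². φR_n = 0.90 × 345 × 1158 = 359.6 kN.
Tension rupture (net): A_n = (193 − 2×24)×6 = 870 mm² (U = 1.0, A_e = A_n). φR_n = 0.75 × 450 × 870 = 293.6 kN.
Governing: min(1091.4, 709.6, 359.6, 293.6) = 293.6 kN → net-section rupture.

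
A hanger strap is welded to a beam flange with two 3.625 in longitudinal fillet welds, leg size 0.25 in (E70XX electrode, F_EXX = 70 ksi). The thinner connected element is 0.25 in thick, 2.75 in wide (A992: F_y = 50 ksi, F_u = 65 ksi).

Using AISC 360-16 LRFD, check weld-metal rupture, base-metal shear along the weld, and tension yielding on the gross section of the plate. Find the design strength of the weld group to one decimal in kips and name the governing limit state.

30.9 kips (gross-section yield governs)

Weld metal: throat = 0.707×0.25 = 0.17675 in, L = 2×3.625 = 7.25 in. φR_n = 0.75 × 0.6 × 70 × 0.17675 × 7.25 = 40.4 kips.
Base metal shear (0.25 in plate): yield φR_n = 1.0×0.6×50×0.25×7.25 = 54.4 kips; rupture φR_n = 0.75×0.6×65×0.25×7.25 = 53.0 kips; take 53.0 kips (rupture).
Tension yield (gross): A_g = 2.75×0.25 = 0.6875 in². φR_n = 0.90 × 50 × 0.6875 = 30.9 kips.
Governing: min(40.4, 53.0, 30.9) = 30.9 kips → gross-section yield.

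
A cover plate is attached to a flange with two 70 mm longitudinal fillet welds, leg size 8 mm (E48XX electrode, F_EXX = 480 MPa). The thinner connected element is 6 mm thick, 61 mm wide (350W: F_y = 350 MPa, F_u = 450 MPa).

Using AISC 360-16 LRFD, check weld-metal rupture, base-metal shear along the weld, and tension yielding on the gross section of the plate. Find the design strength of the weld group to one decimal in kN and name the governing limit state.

Weld metal: throat = 0.707×8 = 5.656 mm, L = 2×70 = 140 mm. φR_n = 0.75 × 0.6 × 480 × 5.656 × 140 = 171.0 kN.
Base metal shear (6 mm plate): yield φR_n = 1.0×0.6×350×6×140 = 176.4 kN; rupture φR_n = 0.75×0.6×450×6×140 = 170.1 kN; take 170.1 kN (rupture).
Tension yield (gross): A_g = 61×6 = 366 mm². φR_n = 0.90 × 350 × 366 = 115.3 kN.
Governing: min(171.0, 170.1, 115.3) = 115.3 kN → gross-section yield.

115.3 kN (gross-section yield governs)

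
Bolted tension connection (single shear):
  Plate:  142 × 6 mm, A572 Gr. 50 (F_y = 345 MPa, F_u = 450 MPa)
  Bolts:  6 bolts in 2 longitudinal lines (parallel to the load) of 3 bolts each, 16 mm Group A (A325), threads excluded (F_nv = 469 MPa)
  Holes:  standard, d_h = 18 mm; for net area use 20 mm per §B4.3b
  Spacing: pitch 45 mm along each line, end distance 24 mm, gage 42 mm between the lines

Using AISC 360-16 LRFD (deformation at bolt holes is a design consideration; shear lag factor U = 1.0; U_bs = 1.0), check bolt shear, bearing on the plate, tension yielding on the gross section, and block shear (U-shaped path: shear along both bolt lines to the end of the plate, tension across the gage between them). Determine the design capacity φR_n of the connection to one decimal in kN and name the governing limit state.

Bolt shear: A_b = π(16)²/4 = 201.06 mm². φR_n = 0.75 × 469 × 201.06 × 6 × 1 = 424.3 kN.
Bearing (6 mm plate, F_u = 450 MPa): end bolts L_c = 24 − 18/2 = 15, R_n = min(1.2×15×6×450, 2.4×16×6×450) = 48.6 kN/bolt; interior L_c = 45 − 18 = 27, R_n = 87.48 kN/bolt. φR_n = 0.75 × (2×48.6 + 4×87.48) = 335.3 kN.
Tension yield (gross): A_g = 142×6 = 852 mm². φR_n = 0.90 × 345 × 852 = 264.5 kN.
Block shear: shear path 2×[24+2×45] = 2×114 mm, A_gv = 1368, A_nv = 2×(114 − 2.5×20)×6 = 768 mm²; tension across gage: (42 − 1×20)×6 = 132 mm². R_n = min(0.6×450×768, 0.6×345×1368) + 1.0×450×132 = min(207.36, 283.18) + 59.4 = 266.76 kN. φR_n = 0.75 × 266.76 = 200.1 kN.
Governing: min(424.3, 335.3, 264.5, 200.1) = 200.1 kN → block shear.

200.1 kN (block shear governs)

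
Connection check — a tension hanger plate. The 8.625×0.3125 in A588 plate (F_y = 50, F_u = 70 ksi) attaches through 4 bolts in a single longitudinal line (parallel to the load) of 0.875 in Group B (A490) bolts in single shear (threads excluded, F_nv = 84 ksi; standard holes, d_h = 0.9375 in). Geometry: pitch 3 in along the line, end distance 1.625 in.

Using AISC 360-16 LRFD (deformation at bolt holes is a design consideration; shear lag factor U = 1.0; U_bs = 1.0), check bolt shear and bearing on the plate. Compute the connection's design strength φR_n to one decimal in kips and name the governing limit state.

126.1 kips (bearing governs)

Bolt shear: A_b = π(0.875)²/4 = 0.60132 in². φR_n = 0.75 × 84 × 0.60132 × 4 × 1 = 151.5 kips.
Bearing (0.3125 in plate, F_u = 70 ksi): end bolts L_c = 1.625 − 0.9375/2 = 1.15625, R_n = min(1.2×1.15625×0.3125×70, 2.4×0.875×0.3125×70) = 30.352 kips/bolt; interior L_c = 3 − 0.9375 = 2.0625, R_n = 45.938 kips/bolt. φR_n = 0.75 × (1×30.352 + 3×45.938) = 126.1 kips.
Governing: min(151.5, 126.1) = 126.1 kips → bearing.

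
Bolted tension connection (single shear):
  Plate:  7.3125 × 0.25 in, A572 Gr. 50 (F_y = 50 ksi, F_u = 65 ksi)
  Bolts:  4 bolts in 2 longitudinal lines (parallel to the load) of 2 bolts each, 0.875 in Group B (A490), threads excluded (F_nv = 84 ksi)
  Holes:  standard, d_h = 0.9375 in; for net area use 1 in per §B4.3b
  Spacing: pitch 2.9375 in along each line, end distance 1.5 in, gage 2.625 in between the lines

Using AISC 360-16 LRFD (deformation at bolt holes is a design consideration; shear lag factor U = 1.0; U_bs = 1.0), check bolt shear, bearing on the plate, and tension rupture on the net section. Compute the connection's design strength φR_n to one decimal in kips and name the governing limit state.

Bolt shear: A_b = π(0.875)²/4 = 0.60132 in². φR_n = 0.75 × 84 × 0.60132 × 4 × 1 = 151.5 kips.
Bearing (0.25 in plate, F_u = 65 ksi): end bolts L_c = 1.5 − 0.9375/2 = 1.03125, R_n = min(1.2×1.03125×0.25×65, 2.4×0.875×0.25×65) = 20.109 kips/bolt; interior L_c = 2.9375 − 0.9375 = 2, R_n = 34.125 kips/bolt. φR_n = 0.75 × (2×20.109 + 2×34.125) = 81.4 kips.
Tension rupture (net): A_n = (7.3125 − 2×1)×0.25 = 1.3281 in² (U = 1.0, A_e = A_n). φR_n = 0.75 × 65 × 1.3281 = 64.7 kips.
Governing: min(151.5, 81.4, 64.7) = 64.7 kips → net-section rupture.

64.7 kips (net-section rupture governs)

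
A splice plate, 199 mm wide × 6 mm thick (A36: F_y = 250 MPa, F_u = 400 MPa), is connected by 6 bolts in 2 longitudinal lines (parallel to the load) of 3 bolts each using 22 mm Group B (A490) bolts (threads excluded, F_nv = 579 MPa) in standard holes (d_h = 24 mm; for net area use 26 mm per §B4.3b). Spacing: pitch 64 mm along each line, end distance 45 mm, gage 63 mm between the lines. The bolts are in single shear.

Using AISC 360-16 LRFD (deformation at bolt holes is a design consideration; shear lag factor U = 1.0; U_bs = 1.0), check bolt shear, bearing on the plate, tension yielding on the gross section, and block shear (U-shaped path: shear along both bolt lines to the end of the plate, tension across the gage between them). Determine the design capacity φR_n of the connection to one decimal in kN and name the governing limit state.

268.7 kN (gross-section yield governs)

Bolt shear: A_b = π(22)²/4 = 380.13 mm². φR_n = 0.75 × 579 × 380.13 × 6 × 1 = 990.4 kN.
Bearing (6 mm plate, F_u = 400 MPa): end bolts L_c = 45 − 24/2 = 33, R_n = min(1.2×33×6×400, 2.4×22×6×400) = 95.04 kN/bolt; interior L_c = 64 − 24 = 40, R_n = 115.2 kN/bolt. φR_n = 0.75 × (2×95.04 + 4×115.2) = 488.2 kN.
Tension yield (gross): A_g = 199×6 = 1194 mm². φR_n = 0.90 × 250 × 1194 = 268.7 kN.
Block shear: shear path 2×[45+2×64] = 2×173 mm, A_gv = 2076, A_nv = 2×(173 − 2.5×26)×6 = 1296 mm²; tension across gage: (63 − 1×26)×6 = 222 mm². R_n = min(0.6×400×1296, 0.6×250×2076) + 1.0×400×222 = min(311.04, 311.4) + 88.8 = 399.84 kN. φR_n = 0.75 × 399.84 = 299.9 kN.
Governing: min(990.4, 488.2, 268.7, 299.9) = 268.7 kN → gross-section yield.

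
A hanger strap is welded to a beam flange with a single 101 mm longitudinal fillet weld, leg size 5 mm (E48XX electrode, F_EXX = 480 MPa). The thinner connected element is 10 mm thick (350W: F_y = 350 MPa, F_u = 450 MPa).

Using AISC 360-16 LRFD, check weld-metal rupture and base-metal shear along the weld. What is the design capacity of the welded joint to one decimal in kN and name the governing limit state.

Weld metal: throat = 0.707×5 = 3.535 mm, L = 101 mm. φR_n = 0.75 × 0.6 × 480 × 3.535 × 101 = 77.1 kN.
Base metal shear (10 mm plate): yield φR_n = 1.0×0.6×350×10×101 = 212.1 kN; rupture φR_n = 0.75×0.6×450×10×101 = 204.5 kN; take 204.5 kN (rupture).
Governing: min(77.1, 204.5) = 77.1 kN → weld metal.

77.1 kN (weld metal governs)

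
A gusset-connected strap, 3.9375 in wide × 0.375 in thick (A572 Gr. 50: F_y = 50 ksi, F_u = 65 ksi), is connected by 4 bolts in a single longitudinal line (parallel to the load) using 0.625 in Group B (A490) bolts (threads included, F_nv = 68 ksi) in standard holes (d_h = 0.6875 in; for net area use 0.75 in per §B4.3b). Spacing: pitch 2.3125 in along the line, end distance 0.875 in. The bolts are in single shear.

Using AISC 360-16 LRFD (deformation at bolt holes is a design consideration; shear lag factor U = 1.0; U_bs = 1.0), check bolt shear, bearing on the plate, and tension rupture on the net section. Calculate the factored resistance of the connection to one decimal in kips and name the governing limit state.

58.3 kips (net-section rupture governs)

Bolt shear: A_b = π(0.625)²/4 = 0.3068 in². φR_n = 0.75 × 68 × 0.3068 × 4 × 1 = 62.6 kips.
Bearing (0.375 in plate, F_u = 65 ksi): end bolts L_c = 0.875 − 0.6875/2 = 0.53125, R_n = min(1.2×0.53125×0.375×65, 2.4×0.625×0.375×65) = 15.539 kips/bolt; interior L_c = 2.3125 − 0.6875 = 1.625, R_n = 36.563 kips/bolt. φR_n = 0.75 × (1×15.539 + 3×36.563) = 93.9 kips.
Tension rupture (net): A_n = (3.9375 − 1×0.75)×0.375 = 1.1953 in² (U = 1.0, A_e = A_n). φR_n = 0.75 × 65 × 1.1953 = 58.3 kips.
Governing: min(62.6, 93.9, 58.3) = 58.3 kips → net-section rupture.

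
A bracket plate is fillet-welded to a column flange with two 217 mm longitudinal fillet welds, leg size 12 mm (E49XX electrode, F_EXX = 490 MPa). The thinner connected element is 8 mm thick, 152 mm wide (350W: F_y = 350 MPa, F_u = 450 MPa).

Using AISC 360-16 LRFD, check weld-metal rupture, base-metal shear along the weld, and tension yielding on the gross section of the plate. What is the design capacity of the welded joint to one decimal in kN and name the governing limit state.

Weld metal: throat = 0.707×12 = 8.484 mm, L = 2×217 = 434 mm. φR_n = 0.75 × 0.6 × 490 × 8.484 × 434 = 811.9 kN.
Base metal shear (8 mm plate): yield φR_n = 1.0×0.6×350×8×434 = 729.1 kN; rupture φR_n = 0.75×0.6×450×8×434 = 703.1 kN; take 703.1 kN (rupture).
Tension yield (gross): A_g = 152×8 = 1216 mm². φR_n = 0.90 × 350 × 1216 = 383.0 kN.
Governing: min(811.9, 703.1, 383.0) = 383.0 kN → gross-section yield.

383.0 kN (gross-section yield governs)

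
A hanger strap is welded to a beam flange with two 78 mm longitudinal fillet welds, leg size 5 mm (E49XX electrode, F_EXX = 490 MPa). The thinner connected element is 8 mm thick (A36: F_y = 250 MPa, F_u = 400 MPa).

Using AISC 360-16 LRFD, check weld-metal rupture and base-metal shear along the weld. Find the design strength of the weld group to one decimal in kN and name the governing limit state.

121.6 kN (weld metal governs)

Weld metal: throat = 0.707×5 = 3.535 mm, L = 2×78 = 156 mm. φR_n = 0.75 × 0.6 × 490 × 3.535 × 156 = 121.6 kN.
Base metal shear (8 mm plate): yield φR_n = 1.0×0.6×250×8×156 = 187.2 kN; rupture φR_n = 0.75×0.6×400×8×156 = 224.6 kN; take 187.2 kN (yield).
Governing: min(121.6, 187.2) = 121.6 kN → weld metal.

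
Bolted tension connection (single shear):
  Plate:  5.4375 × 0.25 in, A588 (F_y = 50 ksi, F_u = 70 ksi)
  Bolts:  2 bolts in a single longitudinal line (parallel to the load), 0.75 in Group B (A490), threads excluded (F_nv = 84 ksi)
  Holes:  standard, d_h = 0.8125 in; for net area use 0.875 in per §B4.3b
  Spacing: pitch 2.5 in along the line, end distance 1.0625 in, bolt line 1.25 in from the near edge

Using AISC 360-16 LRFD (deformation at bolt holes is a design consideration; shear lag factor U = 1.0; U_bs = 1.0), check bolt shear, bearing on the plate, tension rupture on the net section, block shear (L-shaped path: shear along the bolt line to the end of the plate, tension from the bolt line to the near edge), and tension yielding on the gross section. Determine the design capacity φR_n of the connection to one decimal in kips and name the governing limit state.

Bolt shear: A_b = π(0.75)²/4 = 0.44179 in². φR_n = 0.75 × 84 × 0.44179 × 2 × 1 = 55.7 kips.
Bearing (0.25 in plate, F_u = 70 ksi): end bolts L_c = 1.0625 − 0.8125/2 = 0.65625, R_n = min(1.2×0.65625×0.25×70, 2.4×0.75×0.25×70) = 13.781 kips/bolt; interior L_c = 2.5 − 0.8125 = 1.6875, R_n = 31.5 kips/bolt. φR_n = 0.75 × (1×13.781 + 1×31.5) = 34.0 kips.
Tension rupture (net): A_n = (5.4375 − 1×0.875)×0.25 = 1.1406 in² (U = 1.0, A_e = A_n). φR_n = 0.75 × 70 × 1.1406 = 59.9 kips.
Block shear: shear path 1×[1.0625+1×2.5] = 1×3.5625 in, A_gv = 0.89063, A_nv = 1×(3.5625 − 1.5×0.875)×0.25 = 0.5625 in²; tension to near edge: (1.25 − 0.5×0.875)×0.25 = 0.20313 in². R_n = min(0.6×70×0.5625, 0.6×50×0.89063) + 1.0×70×0.20313 = min(23.625, 26.719) + 14.219 = 37.844 kips. φR_n = 0.75 × 37.844 = 28.4 kips.
Tension yield (gross): A_g = 5.4375×0.25 = 1.3594 in². φR_n = 0.90 × 50 × 1.3594 = 61.2 kips.
Governing: min(55.7, 34.0, 59.9, 28.4, 61.2) = 28.4 kips → block shear.

28.4 kips (block shear governs)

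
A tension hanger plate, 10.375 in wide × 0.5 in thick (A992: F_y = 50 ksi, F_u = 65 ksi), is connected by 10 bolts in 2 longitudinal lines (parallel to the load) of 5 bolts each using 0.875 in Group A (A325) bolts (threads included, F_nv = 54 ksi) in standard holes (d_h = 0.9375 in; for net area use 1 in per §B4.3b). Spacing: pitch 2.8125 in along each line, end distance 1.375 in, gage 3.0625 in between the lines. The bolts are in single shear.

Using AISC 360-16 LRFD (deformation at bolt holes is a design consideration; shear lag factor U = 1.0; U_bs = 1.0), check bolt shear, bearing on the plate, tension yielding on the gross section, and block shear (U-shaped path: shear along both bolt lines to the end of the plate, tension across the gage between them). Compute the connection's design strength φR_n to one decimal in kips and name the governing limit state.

233.4 kips (gross-section yield governs)

Bolt shear: A_b = π(0.875)²/4 = 0.60132 in². φR_n = 0.75 × 54 × 0.60132 × 10 × 1 = 243.5 kips.
Bearing (0.5 in plate, F_u = 65 ksi): end bolts L_c = 1.375 − 0.9375/2 = 0.90625, R_n = min(1.2×0.90625×0.5×65, 2.4×0.875×0.5×65) = 35.344 kips/bolt; interior L_c = 2.8125 − 0.9375 = 1.875, R_n = 68.25 kips/bolt. φR_n = 0.75 × (2×35.344 + 8×68.25) = 462.5 kips.
Tension yield (gross): A_g = 10.375×0.5 = 5.1875 in². φR_n = 0.90 × 50 × 5.1875 = 233.4 kips.
Block shear: shear path 2×[1.375+4×2.8125] = 2×12.625 in, A_gv = 12.625, A_nv = 2×(12.625 − 4.5×1)×0.5 = 8.125 in²; tension across gage: (3.0625 − 1×1)×0.5 = 1.0313 in². R_n = min(0.6×65×8.125, 0.6×50×12.625) + 1.0×65×1.0313 = min(316.88, 378.75) + 67.035 = 383.92 kips. φR_n = 0.75 × 383.92 = 287.9 kips.
Governing: min(243.5, 462.5, 233.4, 287.9) = 233.4 kips → gross-section yield.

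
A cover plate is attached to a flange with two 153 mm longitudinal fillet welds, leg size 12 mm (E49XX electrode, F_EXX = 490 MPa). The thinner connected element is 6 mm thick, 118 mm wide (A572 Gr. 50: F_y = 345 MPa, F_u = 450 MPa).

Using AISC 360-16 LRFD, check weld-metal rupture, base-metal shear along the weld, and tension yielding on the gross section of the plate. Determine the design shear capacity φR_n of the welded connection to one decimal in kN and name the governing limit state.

Weld metal: throat = 0.707×12 = 8.484 mm, L = 2×153 = 306 mm. φR_n = 0.75 × 0.6 × 490 × 8.484 × 306 = 572.4 kN.
Base metal shear (6 mm plate): yield φR_n = 1.0×0.6×345×6×306 = 380.1 kN; rupture φR_n = 0.75×0.6×450×6×306 = 371.8 kN; take 371.8 kN (rupture).
Tension yield (gross): A_g = 118×6 = 708 mm². φR_n = 0.90 × 345 × 708 = 219.8 kN.
Governing: min(572.4, 371.8, 219.8) = 219.8 kN → gross-section yield.

219.8 kN (gross-section yield governs)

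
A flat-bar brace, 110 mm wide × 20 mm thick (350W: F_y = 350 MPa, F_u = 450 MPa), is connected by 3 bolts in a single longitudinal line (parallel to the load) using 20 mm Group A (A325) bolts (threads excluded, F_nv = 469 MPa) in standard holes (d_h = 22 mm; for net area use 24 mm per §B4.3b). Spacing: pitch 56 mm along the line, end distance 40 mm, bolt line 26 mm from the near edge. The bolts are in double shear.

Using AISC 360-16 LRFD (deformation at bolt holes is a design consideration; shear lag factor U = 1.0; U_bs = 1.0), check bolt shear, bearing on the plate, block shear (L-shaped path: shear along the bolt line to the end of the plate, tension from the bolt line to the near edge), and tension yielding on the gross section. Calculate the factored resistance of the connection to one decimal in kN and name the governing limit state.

Bolt shear: A_b = π(20)²/4 = 314.16 mm². φR_n = 0.75 × 469 × 314.16 × 3 × 2 = 663.0 kN.
Bearing (20 mm plate, F_u = 450 MPa): end bolts L_c = 40 − 22/2 = 29, R_n = min(1.2×29×20×450, 2.4×20×20×450) = 313.2 kN/bolt; interior L_c = 56 − 22 = 34, R_n = 367.2 kN/bolt. φR_n = 0.75 × (1×313.2 + 2×367.2) = 785.7 kN.
Block shear: shear path 1×[40+2×56] = 1×152 mm, A_gv = 3040, A_nv = 1×(152 − 2.5×24)×20 = 1840 mm²; tension to near edge: (26 − 0.5×24)×20 = 280 mm². R_n = min(0.6×450×1840, 0.6×350×3040) + 1.0×450×280 = min(496.8, 638.4) + 126 = 622.8 kN. φR_n = 0.75 × 622.8 = 467.1 kN.
Tension yield (gross): A_g = 110×20 = 2200 mm². φR_n = 0.90 × 350 × 2200 = 693.0 kN.
Governing: min(663.0, 785.7, 467.1, 693.0) = 467.1 kN → block shear.

467.1 kN (block shear governs)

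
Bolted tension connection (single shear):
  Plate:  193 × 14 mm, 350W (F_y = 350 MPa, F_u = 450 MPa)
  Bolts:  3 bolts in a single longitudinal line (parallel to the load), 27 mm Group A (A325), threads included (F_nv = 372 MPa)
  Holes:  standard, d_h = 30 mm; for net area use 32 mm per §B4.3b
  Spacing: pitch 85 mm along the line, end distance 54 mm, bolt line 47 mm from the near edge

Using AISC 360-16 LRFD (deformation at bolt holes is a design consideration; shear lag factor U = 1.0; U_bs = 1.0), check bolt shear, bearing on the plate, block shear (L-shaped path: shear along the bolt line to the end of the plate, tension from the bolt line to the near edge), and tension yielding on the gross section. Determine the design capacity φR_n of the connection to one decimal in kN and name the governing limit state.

Bolt shear: A_b = π(27)²/4 = 572.56 mm². φR_n = 0.75 × 372 × 572.56 × 3 × 1 = 479.2 kN.
Bearing (14 mm plate, F_u = 450 MPa): end bolts L_c = 54 − 30/2 = 39, R_n = min(1.2×39×14×450, 2.4×27×14×450) = 294.84 kN/bolt; interior L_c = 85 − 30 = 55, R_n = 408.24 kN/bolt. φR_n = 0.75 × (1×294.84 + 2×408.24) = 833.5 kN.
Block shear: shear path 1×[54+2×85] = 1×224 mm, A_gv = 3136, A_nv = 1×(224 − 2.5×32)×14 = 2016 mm²; tension to near edge: (47 − 0.5×32)×14 = 434 mm². R_n = min(0.6×450×2016, 0.6×350×3136) + 1.0×450×434 = min(544.32, 658.56) + 195.3 = 739.62 kN. φR_n = 0.75 × 739.62 = 554.7 kN.
Tension yield (gross): A_g = 193×14 = 2702 mm². φR_n = 0.90 × 350 × 2702 = 851.1 kN.
Governing: min(479.2, 833.5, 554.7, 851.1) = 479.2 kN → bolt shear.

479.2 kN (bolt shear governs)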